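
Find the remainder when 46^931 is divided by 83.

19

By repeated squaring mod 83: 46^1≡46, 46^2≡41, 46^4≡21, 46^8≡26, 46^16≡12, 46^32≡61, 46^64≡69, 46^128≡30, 46^256≡70, 46^512≡3.
Since 931 = 1 + 2 + 32 + 128 + 256 + 512 in binary, 46^931 ≡ 46·41·61·30·70·3 ≡ 19 (mod 83).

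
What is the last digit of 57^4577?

Last digits of 7^n: 7, 9, 3, 1 (period 4).
4577 mod 4 = 1, so the last digit matches 7^1 = 7.

7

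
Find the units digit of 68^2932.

The units digit of 68^n cycles with period 4: 8, 4, 2, 6, …
2932 mod 4 = 0, so the last digit matches 8^4 = 6.

6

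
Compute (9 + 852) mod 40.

21

852 = 21·40 + 12, so 852 mod 40 = 12.
(9 + 12) mod 40 = 21.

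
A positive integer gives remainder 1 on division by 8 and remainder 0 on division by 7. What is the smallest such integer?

49

x ≡ 0 (mod 7) gives x ∈ {0, 7, 14, 21, 28, 35, 42, 49}.
The first of these with x mod 8 = 1 is 49.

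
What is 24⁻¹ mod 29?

23

24·23 = 552 = 19·29 + 1, so 24⁻¹ ≡ 23 (mod 29).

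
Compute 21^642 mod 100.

41

Square-and-reduce mod 100: 21^1≡21, 21^2≡41, 21^4≡81, 21^8≡61, 21^16≡21, 21^32≡41, 21^64≡81, 21^128≡61, 21^256≡21, 21^512≡41.
642 = 2 + 128 + 512, so 21^642 ≡ 41·61·41 ≡ 41 (mod 100).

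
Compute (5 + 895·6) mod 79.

895·6 = 5370.
5370 mod 79 = 77 (since 67·79 = 5293).
(5 + 77) mod 79 = 3.

3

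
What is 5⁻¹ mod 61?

5·49 = 245 = 4·61 + 1, so 5⁻¹ ≡ 49 (mod 61).

49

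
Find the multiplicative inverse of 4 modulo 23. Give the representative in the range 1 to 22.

6

4·6 = 24 = 1·23 + 1, so 4⁻¹ ≡ 6 (mod 23).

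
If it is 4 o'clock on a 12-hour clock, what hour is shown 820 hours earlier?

Dividing 820 by 12 gives quotient 68 and remainder 4.
4 − 4 → 12 on a 12-hour dial.

12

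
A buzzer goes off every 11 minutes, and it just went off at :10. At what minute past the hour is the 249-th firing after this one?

249·11 = 2739.
2739 mod 60 = 39 (since 45·60 = 2700).
(10 + 39) mod 60 = 49.

49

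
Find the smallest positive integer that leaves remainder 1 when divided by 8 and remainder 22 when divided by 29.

225

Since 29·5 ≡ 1 (mod 8), take x = 22 + 29·((1−22)·5 mod 8) = 22 + 29·7 = 225.
Check: 225 mod 8 = 1, 225 mod 29 = 22.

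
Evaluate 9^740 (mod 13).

Successive squares of 9 mod 13: 9^1≡9, 9^2≡3, 9^4≡9, 9^8≡3, 9^16≡9, 9^32≡3, 9^64≡9, 9^128≡3, 9^256≡9, 9^512≡3.
Since 740 = 4 + 32 + 64 + 128 + 512 in binary, 9^740 ≡ 9·3·9·3·3 ≡ 3 (mod 13).

3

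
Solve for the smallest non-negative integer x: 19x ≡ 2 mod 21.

20

19⁻¹ ≡ 10 (mod 21) because 19·10 = 190 = 9·21 + 1.
So x ≡ 10·2 = 20 ≡ 20 (mod 21).
Check: 19·20 = 380 = 18·21 + 2.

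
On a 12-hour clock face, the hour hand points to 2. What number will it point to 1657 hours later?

Dividing 1657 by 12 gives quotient 138 and remainder 1.
2 + 1 → 3 on a 12-hour dial.

3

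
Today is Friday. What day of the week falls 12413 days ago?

12413 mod 7 = 2 (since 1773·7 = 12411).
Friday − 2 days → Wednesday.

Wednesday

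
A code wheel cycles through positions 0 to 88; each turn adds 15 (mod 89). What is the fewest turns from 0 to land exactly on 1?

6

89 = 5·15 + 14
15 = 1·14 + 1
14 = 14·1 + 0
Back-substituting gives 15·6 ≡ 1 (mod 89).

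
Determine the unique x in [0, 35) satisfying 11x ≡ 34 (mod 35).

19

The inverse of 11 mod 35 is 16 (since 11·16 = 176 ≡ 1).
Multiplying both sides by 16: x ≡ 16·34 = 544 ≡ 19 (mod 35).
Check: 11·19 = 209 = 5·35 + 34.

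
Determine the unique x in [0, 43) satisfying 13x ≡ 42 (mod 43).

The inverse of 13 mod 43 is 10 (since 13·10 = 130 ≡ 1).
So x ≡ 10·42 = 420 ≡ 33 (mod 43).

33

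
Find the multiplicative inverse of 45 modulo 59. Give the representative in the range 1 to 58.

45·21 = 945 = 16·59 + 1, so 45⁻¹ ≡ 21 (mod 59).

21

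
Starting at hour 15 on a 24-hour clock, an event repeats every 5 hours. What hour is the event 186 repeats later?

9

186·5 = 930.
930 mod 24 = 18 (since 38·24 = 912).
(15 + 18) mod 24 = 9.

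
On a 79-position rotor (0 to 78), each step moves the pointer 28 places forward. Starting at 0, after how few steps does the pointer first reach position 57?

50

The inverse of 28 mod 79 is 48 (since 28·48 = 1344 ≡ 1).
Multiplying both sides by 48: x ≡ 48·57 = 2736 ≡ 50 (mod 79).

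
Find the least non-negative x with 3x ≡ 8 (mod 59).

42

The inverse of 3 mod 59 is 20 (since 3·20 = 60 ≡ 1).
So x ≡ 20·8 = 160 ≡ 42 (mod 59).
Check: 3·42 = 126 = 2·59 + 8.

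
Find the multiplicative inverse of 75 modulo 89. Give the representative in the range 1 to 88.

19

89 = 1·75 + 14
75 = 5·14 + 5
14 = 2·5 + 4
5 = 1·4 + 1
4 = 4·1 + 0
Back-substituting gives 75·19 ≡ 1 (mod 89).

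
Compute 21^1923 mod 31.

23

Square-and-reduce mod 31: 21^1≡21, 21^2≡7, 21^4≡18, 21^8≡14, 21^16≡10, 21^32≡7, 21^64≡18, 21^128≡14, 21^256≡10, 21^512≡7, 21^1024≡18.
1923 = 1 + 2 + 128 + 256 + 512 + 1024, so 21^1923 ≡ 21·7·14·10·7·18 ≡ 23 (mod 31).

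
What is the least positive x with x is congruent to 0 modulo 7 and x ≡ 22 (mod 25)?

147

Since 25·2 ≡ 1 (mod 7), take x = 22 + 25·((0−22)·2 mod 7) = 22 + 25·5 = 147.
Check: 147 mod 7 = 0, 147 mod 25 = 22.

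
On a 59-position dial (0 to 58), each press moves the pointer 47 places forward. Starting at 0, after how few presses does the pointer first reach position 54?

47⁻¹ ≡ 54 (mod 59) because 47·54 = 2538 = 43·59 + 1.
So x ≡ 54·54 = 2916 ≡ 25 (mod 59).
Check: 47·25 = 1175 = 19·59 + 54.

25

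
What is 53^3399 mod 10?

The units digit of 53^n cycles with period 4: 3, 9, 7, 1, …
3399 mod 4 = 3, so the last digit matches 3^3 = 7.

7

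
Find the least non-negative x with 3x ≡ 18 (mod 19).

6

3⁻¹ ≡ 13 (mod 19) because 3·13 = 39 = 2·19 + 1.
Multiplying both sides by 13: x ≡ 13·18 = 234 ≡ 6 (mod 19).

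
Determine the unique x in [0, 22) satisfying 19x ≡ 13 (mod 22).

3

19⁻¹ ≡ 7 (mod 22) because 19·7 = 133 = 6·22 + 1.
So x ≡ 7·13 = 91 ≡ 3 (mod 22).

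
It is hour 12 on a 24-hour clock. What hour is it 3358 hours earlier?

14

3358 mod 24 = 22 (since 139·24 = 3336).
(12 − 22) mod 24 = 14.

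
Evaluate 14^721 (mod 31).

Square-and-reduce mod 31: 14^1≡14, 14^2≡10, 14^4≡7, 14^8≡18, 14^16≡14, 14^32≡10, 14^64≡7, 14^128≡18, 14^256≡14, 14^512≡10.
721 = 1 + 16 + 64 + 128 + 512, so 14^721 ≡ 14·14·7·18·10 ≡ 14 (mod 31).

14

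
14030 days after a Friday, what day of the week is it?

Sunday

14030 = 2004·7 + 2, so 14030 mod 7 = 2.
Friday + 2 days → Sunday.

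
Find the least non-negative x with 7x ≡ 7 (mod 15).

1

7⁻¹ ≡ 13 (mod 15) because 7·13 = 91 = 6·15 + 1.
Multiplying both sides by 13: x ≡ 13·7 = 91 ≡ 1 (mod 15).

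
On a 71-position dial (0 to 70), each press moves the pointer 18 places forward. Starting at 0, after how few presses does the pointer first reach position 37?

6

18⁻¹ ≡ 4 (mod 71) because 18·4 = 72 = 1·71 + 1.
So x ≡ 4·37 = 148 ≡ 6 (mod 71).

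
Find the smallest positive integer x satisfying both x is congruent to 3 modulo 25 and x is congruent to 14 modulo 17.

303

Since 17·3 ≡ 1 (mod 25), take x = 14 + 17·((3−14)·3 mod 25) = 14 + 17·17 = 303.
Check: 303 mod 25 = 3, 303 mod 17 = 14.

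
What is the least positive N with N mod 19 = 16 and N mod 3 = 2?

x ≡ 2 (mod 3) gives x ∈ {2, 5, 8, 11, 14, 17, 20, 23, …}.
The first of these with x mod 19 = 16 is 35.

35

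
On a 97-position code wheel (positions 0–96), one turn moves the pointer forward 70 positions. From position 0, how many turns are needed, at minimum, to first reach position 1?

79

97 = 1·70 + 27
70 = 2·27 + 16
27 = 1·16 + 11
16 = 1·11 + 5
11 = 2·5 + 1
5 = 5·1 + 0
Back-substituting gives 70·79 ≡ 1 (mod 97).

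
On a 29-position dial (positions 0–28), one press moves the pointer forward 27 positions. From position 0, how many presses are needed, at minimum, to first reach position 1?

14

27·14 = 378 = 13·29 + 1, so 27⁻¹ ≡ 14 (mod 29).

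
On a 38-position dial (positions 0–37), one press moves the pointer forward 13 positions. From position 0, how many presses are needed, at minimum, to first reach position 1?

3

38 = 2·13 + 12
13 = 1·12 + 1
12 = 12·1 + 0
Back-substituting gives 13·3 ≡ 1 (mod 38).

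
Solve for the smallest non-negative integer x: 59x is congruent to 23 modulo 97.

The inverse of 59 mod 97 is 74 (since 59·74 = 4366 ≡ 1).
So x ≡ 74·23 = 1702 ≡ 53 (mod 97).

53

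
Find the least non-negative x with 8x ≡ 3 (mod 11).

The inverse of 8 mod 11 is 7 (since 8·7 = 56 ≡ 1).
Multiplying both sides by 7: x ≡ 7·3 = 21 ≡ 10 (mod 11).

10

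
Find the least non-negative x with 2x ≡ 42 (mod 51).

21

The inverse of 2 mod 51 is 26 (since 2·26 = 52 ≡ 1).
So x ≡ 26·42 = 1092 ≡ 21 (mod 51).
Check: 2·21 = 42 = 0·51 + 42.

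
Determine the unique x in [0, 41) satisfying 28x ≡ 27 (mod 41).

The inverse of 28 mod 41 is 22 (since 28·22 = 616 ≡ 1).
Multiplying both sides by 22: x ≡ 22·27 = 594 ≡ 20 (mod 41).

20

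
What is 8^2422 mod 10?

Powers of 8 mod 10 repeat with period 4: 8, 4, 2, 6.
2422 leaves remainder 2 on division by 4, so 8^2422 ends in 4.

4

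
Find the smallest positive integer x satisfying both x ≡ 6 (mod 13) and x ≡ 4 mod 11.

136

x ≡ 4 (mod 11) gives x ∈ {4, 15, 26, 37, 48, 59, 70, 81, …}.
The first of these with x mod 13 = 6 is 136.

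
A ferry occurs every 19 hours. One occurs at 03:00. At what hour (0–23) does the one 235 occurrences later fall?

235·19 = 4465.
Dividing 4465 by 24 gives quotient 186 and remainder 1.
(3 + 1) mod 24 = 4.

4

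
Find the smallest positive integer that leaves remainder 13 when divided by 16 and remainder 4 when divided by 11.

Since 11·3 ≡ 1 (mod 16), take x = 4 + 11·((13−4)·3 mod 16) = 4 + 11·11 = 125.
Check: 125 mod 16 = 13, 125 mod 11 = 4.

125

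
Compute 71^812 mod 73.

4

Successive squares of 71 mod 73: 71^1≡71, 71^2≡4, 71^4≡16, 71^8≡37, 71^16≡55, 71^32≡32, 71^64≡2, 71^128≡4, 71^256≡16, 71^512≡37.
Since 812 = 4 + 8 + 32 + 256 + 512 in binary, 71^812 ≡ 16·37·32·16·37 ≡ 4 (mod 73).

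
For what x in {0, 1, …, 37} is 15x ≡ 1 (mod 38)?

33

The inverse of 15 mod 38 is 33 (since 15·33 = 495 ≡ 1).
Multiplying both sides by 33: x ≡ 33·1 = 33 ≡ 33 (mod 38).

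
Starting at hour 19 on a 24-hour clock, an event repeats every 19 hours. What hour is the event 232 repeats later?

11

232·19 = 4408.
4408 = 183·24 + 16, so 4408 mod 24 = 16.
(19 + 16) mod 24 = 11.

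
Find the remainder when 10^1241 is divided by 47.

Successive squares of 10 mod 47: 10^1≡10, 10^2≡6, 10^4≡36, 10^8≡27, 10^16≡24, 10^32≡12, 10^64≡3, 10^128≡9, 10^256≡34, 10^512≡28, 10^1024≡32.
1241 = 1 + 8 + 16 + 64 + 128 + 1024, so 10^1241 ≡ 10·27·24·3·9·32 ≡ 33 (mod 47).

33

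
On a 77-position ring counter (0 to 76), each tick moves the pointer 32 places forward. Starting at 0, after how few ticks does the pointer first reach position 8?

58

32⁻¹ ≡ 65 (mod 77) because 32·65 = 2080 = 27·77 + 1.
Multiplying both sides by 65: x ≡ 65·8 = 520 ≡ 58 (mod 77).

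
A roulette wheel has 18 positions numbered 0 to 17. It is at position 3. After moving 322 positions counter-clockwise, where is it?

Dividing 322 by 18 gives quotient 17 and remainder 16.
(3 − 16) mod 18 = 5.

5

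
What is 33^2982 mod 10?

Last digits of 3^n: 3, 9, 7, 1 (period 4).
2982 mod 4 = 2, so the last digit matches 3^2 = 9.

9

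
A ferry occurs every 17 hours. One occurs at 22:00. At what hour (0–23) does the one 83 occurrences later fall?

83·17 = 1411.
1411 − 58·24 = 19, so 1411 ≡ 19 (mod 24).
(22 + 19) mod 24 = 17.

17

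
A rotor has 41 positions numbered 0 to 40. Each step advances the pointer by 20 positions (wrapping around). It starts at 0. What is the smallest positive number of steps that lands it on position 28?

26

The inverse of 20 mod 41 is 39 (since 20·39 = 780 ≡ 1).
Multiplying both sides by 39: x ≡ 39·28 = 1092 ≡ 26 (mod 41).
Check: 20·26 = 520 = 12·41 + 28.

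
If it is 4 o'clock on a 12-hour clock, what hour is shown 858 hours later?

10

858 = 71·12 + 6, so 858 mod 12 = 6.
4 + 6 → 10 on a 12-hour dial.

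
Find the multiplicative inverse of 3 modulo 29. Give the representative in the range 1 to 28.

10

29 = 9·3 + 2
3 = 1·2 + 1
2 = 2·1 + 0
Back-substituting gives 3·10 ≡ 1 (mod 29).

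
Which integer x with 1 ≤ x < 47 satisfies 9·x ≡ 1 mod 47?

47 = 5·9 + 2
9 = 4·2 + 1
2 = 2·1 + 0
Back-substituting gives 9·21 ≡ 1 (mod 47).

21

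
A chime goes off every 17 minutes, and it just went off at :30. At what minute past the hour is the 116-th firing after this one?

22

116·17 = 1972.
1972 mod 60 = 52 (since 32·60 = 1920).
(30 + 52) mod 60 = 22.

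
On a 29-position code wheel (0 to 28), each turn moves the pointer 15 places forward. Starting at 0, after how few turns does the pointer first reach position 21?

13

15⁻¹ ≡ 2 (mod 29) because 15·2 = 30 = 1·29 + 1.
So x ≡ 2·21 = 42 ≡ 13 (mod 29).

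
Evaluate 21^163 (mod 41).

36

Square-and-reduce mod 41: 21^1≡21, 21^2≡31, 21^4≡18, 21^8≡37, 21^16≡16, 21^32≡10, 21^64≡18, 21^128≡37.
Since 163 = 1 + 2 + 32 + 128 in binary, 21^163 ≡ 21·31·10·37 ≡ 36 (mod 41).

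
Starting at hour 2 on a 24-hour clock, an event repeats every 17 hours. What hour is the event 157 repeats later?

7

157·17 = 2669.
2669 − 111·24 = 5, so 2669 ≡ 5 (mod 24).
(2 + 5) mod 24 = 7.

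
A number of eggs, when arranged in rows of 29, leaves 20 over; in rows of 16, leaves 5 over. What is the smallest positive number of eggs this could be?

165

x ≡ 5 (mod 16) gives x ∈ {5, 21, 37, 53, 69, 85, 101, 117, …}.
The first of these with x mod 29 = 20 is 165.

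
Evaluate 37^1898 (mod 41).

Successive squares of 37 mod 41: 37^1≡37, 37^2≡16, 37^4≡10, 37^8≡18, 37^16≡37, 37^32≡16, 37^64≡10, 37^128≡18, 37^256≡37, 37^512≡16, 37^1024≡10.
Since 1898 = 2 + 8 + 32 + 64 + 256 + 512 + 1024 in binary, 37^1898 ≡ 16·18·16·10·37·16·10 ≡ 18 (mod 41).

18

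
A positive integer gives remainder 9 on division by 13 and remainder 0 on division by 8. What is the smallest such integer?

x ≡ 0 (mod 8) gives x ∈ {0, 8, 16, 24, 32, 40, 48}.
The first of these with x mod 13 = 9 is 48.

48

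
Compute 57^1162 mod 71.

54

Successive squares of 57 mod 71: 57^1≡57, 57^2≡54, 57^4≡5, 57^8≡25, 57^16≡57, 57^32≡54, 57^64≡5, 57^128≡25, 57^256≡57, 57^512≡54, 57^1024≡5.
1162 = 2 + 8 + 128 + 1024, so 57^1162 ≡ 54·25·25·5 ≡ 54 (mod 71).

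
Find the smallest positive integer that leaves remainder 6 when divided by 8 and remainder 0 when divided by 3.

6

Since 3·3 ≡ 1 (mod 8), take x = 0 + 3·((6−0)·3 mod 8) = 0 + 3·2 = 6.
Check: 6 mod 8 = 6, 6 mod 3 = 0.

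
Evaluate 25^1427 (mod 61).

Successive squares of 25 mod 61: 25^1≡25, 25^2≡15, 25^4≡42, 25^8≡56, 25^16≡25, 25^32≡15, 25^64≡42, 25^128≡56, 25^256≡25, 25^512≡15, 25^1024≡42.
Since 1427 = 1 + 2 + 16 + 128 + 256 + 1024 in binary, 25^1427 ≡ 25·15·25·56·25·42 ≡ 15 (mod 61).

15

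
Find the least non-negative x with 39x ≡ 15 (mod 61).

52

39⁻¹ ≡ 36 (mod 61) because 39·36 = 1404 = 23·61 + 1.
Multiplying both sides by 36: x ≡ 36·15 = 540 ≡ 52 (mod 61).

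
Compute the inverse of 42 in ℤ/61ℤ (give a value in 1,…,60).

61 = 1·42 + 19
42 = 2·19 + 4
19 = 4·4 + 3
4 = 1·3 + 1
3 = 3·1 + 0
Back-substituting gives 42·16 ≡ 1 (mod 61).

16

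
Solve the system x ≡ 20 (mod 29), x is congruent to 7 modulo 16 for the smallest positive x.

455

x ≡ 7 (mod 16) gives x ∈ {7, 23, 39, 55, 71, 87, 103, 119, …}.
The first of these with x mod 29 = 20 is 455.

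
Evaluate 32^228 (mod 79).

38

Successive squares of 32 mod 79: 32^1≡32, 32^2≡76, 32^4≡9, 32^8≡2, 32^16≡4, 32^32≡16, 32^64≡19, 32^128≡45.
Since 228 = 4 + 32 + 64 + 128 in binary, 32^228 ≡ 9·16·19·45 ≡ 38 (mod 79).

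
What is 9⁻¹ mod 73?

73 = 8·9 + 1
9 = 9·1 + 0
Back-substituting gives 9·65 ≡ 1 (mod 73).

65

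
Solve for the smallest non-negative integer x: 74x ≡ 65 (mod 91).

The inverse of 74 mod 91 is 16 (since 74·16 = 1184 ≡ 1).
Multiplying both sides by 16: x ≡ 16·65 = 1040 ≡ 39 (mod 91).

39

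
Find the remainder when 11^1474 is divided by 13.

10

Square-and-reduce mod 13: 11^1≡11, 11^2≡4, 11^4≡3, 11^8≡9, 11^16≡3, 11^32≡9, 11^64≡3, 11^128≡9, 11^256≡3, 11^512≡9, 11^1024≡3.
Since 1474 = 2 + 64 + 128 + 256 + 1024 in binary, 11^1474 ≡ 4·3·9·3·3 ≡ 10 (mod 13).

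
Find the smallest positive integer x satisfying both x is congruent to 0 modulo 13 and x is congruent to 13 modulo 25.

13

Since 25·12 ≡ 1 (mod 13), take x = 13 + 25·((0−13)·12 mod 13) = 13 + 25·0 = 13.
Check: 13 mod 13 = 0, 13 mod 25 = 13.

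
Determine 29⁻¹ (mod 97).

87

29·87 = 2523 = 26·97 + 1, so 29⁻¹ ≡ 87 (mod 97).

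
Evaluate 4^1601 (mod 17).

4

Successive squares of 4 mod 17: 4^1≡4, 4^2≡16, 4^4≡1, 4^8≡1, 4^16≡1, 4^32≡1, 4^64≡1, 4^128≡1, 4^256≡1, 4^512≡1, 4^1024≡1.
Since 1601 = 1 + 64 + 512 + 1024 in binary, 4^1601 ≡ 4·1·1·1 ≡ 4 (mod 17).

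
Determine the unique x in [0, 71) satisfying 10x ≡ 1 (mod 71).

64

10⁻¹ ≡ 64 (mod 71) because 10·64 = 640 = 9·71 + 1.
Multiplying both sides by 64: x ≡ 64·1 = 64 ≡ 64 (mod 71).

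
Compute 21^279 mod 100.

Square-and-reduce mod 100: 21^1≡21, 21^2≡41, 21^4≡81, 21^8≡61, 21^16≡21, 21^32≡41, 21^64≡81, 21^128≡61, 21^256≡21.
279 = 1 + 2 + 4 + 16 + 256, so 21^279 ≡ 21·41·81·21·21 ≡ 81 (mod 100).

81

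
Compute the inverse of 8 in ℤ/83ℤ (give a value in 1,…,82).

8·52 = 416 = 5·83 + 1, so 8⁻¹ ≡ 52 (mod 83).

52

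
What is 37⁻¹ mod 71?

37·48 = 1776 = 25·71 + 1, so 37⁻¹ ≡ 48 (mod 71).

48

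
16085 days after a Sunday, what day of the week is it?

16085 mod 7 = 6 (since 2297·7 = 16079).
Sunday + 6 days → Saturday.

Saturday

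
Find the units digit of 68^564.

6

Powers of 8 mod 10 repeat with period 4: 8, 4, 2, 6.
564 leaves remainder 0 on division by 4, so 68^564 ends in 6.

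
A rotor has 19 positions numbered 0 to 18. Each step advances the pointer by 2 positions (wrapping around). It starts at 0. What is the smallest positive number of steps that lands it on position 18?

9

2⁻¹ ≡ 10 (mod 19) because 2·10 = 20 = 1·19 + 1.
Multiplying both sides by 10: x ≡ 10·18 = 180 ≡ 9 (mod 19).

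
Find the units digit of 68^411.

2

Last digits of 8^n: 8, 4, 2, 6 (period 4).
411 leaves remainder 3 on division by 4, so 68^411 ends in 2.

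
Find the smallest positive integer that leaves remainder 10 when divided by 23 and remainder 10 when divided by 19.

10

x ≡ 10 (mod 19) gives x ∈ {10}.
The first of these with x mod 23 = 10 is 10.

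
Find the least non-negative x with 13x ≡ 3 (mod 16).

15

13⁻¹ ≡ 5 (mod 16) because 13·5 = 65 = 4·16 + 1.
So x ≡ 5·3 = 15 ≡ 15 (mod 16).
Check: 13·15 = 195 = 12·16 + 3.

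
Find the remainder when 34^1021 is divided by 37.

7

Square-and-reduce mod 37: 34^1≡34, 34^2≡9, 34^4≡7, 34^8≡12, 34^16≡33, 34^32≡16, 34^64≡34, 34^128≡9, 34^256≡7, 34^512≡12.
1021 = 1 + 4 + 8 + 16 + 32 + 64 + 128 + 256 + 512, so 34^1021 ≡ 34·7·12·33·16·34·9·7·12 ≡ 7 (mod 37).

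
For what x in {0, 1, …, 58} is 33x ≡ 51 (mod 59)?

33⁻¹ ≡ 34 (mod 59) because 33·34 = 1122 = 19·59 + 1.
Multiplying both sides by 34: x ≡ 34·51 = 1734 ≡ 23 (mod 59).

23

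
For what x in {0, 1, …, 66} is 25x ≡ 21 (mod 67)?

33

25⁻¹ ≡ 59 (mod 67) because 25·59 = 1475 = 22·67 + 1.
Multiplying both sides by 59: x ≡ 59·21 = 1239 ≡ 33 (mod 67).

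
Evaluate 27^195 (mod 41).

3

Square-and-reduce mod 41: 27^1≡27, 27^2≡32, 27^4≡40, 27^8≡1, 27^16≡1, 27^32≡1, 27^64≡1, 27^128≡1.
195 = 1 + 2 + 64 + 128, so 27^195 ≡ 27·32·1·1 ≡ 3 (mod 41).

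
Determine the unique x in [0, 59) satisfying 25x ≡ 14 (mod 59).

25⁻¹ ≡ 26 (mod 59) because 25·26 = 650 = 11·59 + 1.
Multiplying both sides by 26: x ≡ 26·14 = 364 ≡ 10 (mod 59).

10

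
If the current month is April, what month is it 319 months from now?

319 = 26·12 + 7, so 319 mod 12 = 7.
April + 7 months → November.

November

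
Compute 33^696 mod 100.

81

By repeated squaring mod 100: 33^1≡33, 33^2≡89, 33^4≡21, 33^8≡41, 33^16≡81, 33^32≡61, 33^64≡21, 33^128≡41, 33^256≡81, 33^512≡61.
Since 696 = 8 + 16 + 32 + 128 + 512 in binary, 33^696 ≡ 41·81·61·41·61 ≡ 81 (mod 100).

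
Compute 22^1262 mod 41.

Successive squares of 22 mod 41: 22^1≡22, 22^2≡33, 22^4≡23, 22^8≡37, 22^16≡16, 22^32≡10, 22^64≡18, 22^128≡37, 22^256≡16, 22^512≡10, 22^1024≡18.
Since 1262 = 2 + 4 + 8 + 32 + 64 + 128 + 1024 in binary, 22^1262 ≡ 33·23·37·10·18·37·18 ≡ 8 (mod 41).

8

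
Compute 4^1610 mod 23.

By repeated squaring mod 23: 4^1≡4, 4^2≡16, 4^4≡3, 4^8≡9, 4^16≡12, 4^32≡6, 4^64≡13, 4^128≡8, 4^256≡18, 4^512≡2, 4^1024≡4.
1610 = 2 + 8 + 64 + 512 + 1024, so 4^1610 ≡ 16·9·13·2·4 ≡ 3 (mod 23).

3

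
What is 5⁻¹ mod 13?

5·8 = 40 = 3·13 + 1, so 5⁻¹ ≡ 8 (mod 13).

8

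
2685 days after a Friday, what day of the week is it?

2685 − 383·7 = 4, so 2685 ≡ 4 (mod 7).
Friday + 4 days → Tuesday.

Tuesday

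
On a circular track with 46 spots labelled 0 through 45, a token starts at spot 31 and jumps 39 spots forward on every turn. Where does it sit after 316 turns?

316·39 = 12324.
12324 − 267·46 = 42, so 12324 ≡ 42 (mod 46).
(31 + 42) mod 46 = 27.

27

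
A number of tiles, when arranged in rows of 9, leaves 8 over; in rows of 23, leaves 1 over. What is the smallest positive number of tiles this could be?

Since 23·2 ≡ 1 (mod 9), take x = 1 + 23·((8−1)·2 mod 9) = 1 + 23·5 = 116.
Check: 116 mod 9 = 8, 116 mod 23 = 1.

116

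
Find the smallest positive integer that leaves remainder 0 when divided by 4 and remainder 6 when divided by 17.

40

Since 17·1 ≡ 1 (mod 4), take x = 6 + 17·((0−6)·1 mod 4) = 6 + 17·2 = 40.
Check: 40 mod 4 = 0, 40 mod 17 = 6.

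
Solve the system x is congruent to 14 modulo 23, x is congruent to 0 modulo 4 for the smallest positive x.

x ≡ 0 (mod 4) gives x ∈ {0, 4, 8, 12, 16, 20, 24, 28, …}.
The first of these with x mod 23 = 14 is 60.

60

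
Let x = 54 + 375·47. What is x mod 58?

47

375·47 = 17625.
Dividing 17625 by 58 gives quotient 303 and remainder 51.
(54 + 51) mod 58 = 47.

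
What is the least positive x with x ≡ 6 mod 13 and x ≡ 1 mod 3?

19

x ≡ 1 (mod 3) gives x ∈ {1, 4, 7, 10, 13, 16, 19}.
The first of these with x mod 13 = 6 is 19.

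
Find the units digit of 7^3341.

7

The units digit of 7^n cycles with period 4: 7, 9, 3, 1, …
3341 leaves remainder 1 on division by 4, so 7^3341 ends in 7.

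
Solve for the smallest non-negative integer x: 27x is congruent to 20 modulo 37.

27⁻¹ ≡ 11 (mod 37) because 27·11 = 297 = 8·37 + 1.
Multiplying both sides by 11: x ≡ 11·20 = 220 ≡ 35 (mod 37).
Check: 27·35 = 945 = 25·37 + 20.

35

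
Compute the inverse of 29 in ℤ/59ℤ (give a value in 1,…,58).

29·57 = 1653 = 28·59 + 1, so 29⁻¹ ≡ 57 (mod 59).

57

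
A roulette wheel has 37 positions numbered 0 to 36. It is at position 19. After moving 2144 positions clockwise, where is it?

17

Dividing 2144 by 37 gives quotient 57 and remainder 35.
(19 + 35) mod 37 = 17.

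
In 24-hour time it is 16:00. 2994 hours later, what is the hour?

2994 = 124·24 + 18, so 2994 mod 24 = 18.
(16 + 18) mod 24 = 10.

10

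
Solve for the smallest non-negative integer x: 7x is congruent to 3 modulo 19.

14

7⁻¹ ≡ 11 (mod 19) because 7·11 = 77 = 4·19 + 1.
So x ≡ 11·3 = 33 ≡ 14 (mod 19).
Check: 7·14 = 98 = 5·19 + 3.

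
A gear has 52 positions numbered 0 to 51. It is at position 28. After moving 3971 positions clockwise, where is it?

47

3971 − 76·52 = 19, so 3971 ≡ 19 (mod 52).
(28 + 19) mod 52 = 47.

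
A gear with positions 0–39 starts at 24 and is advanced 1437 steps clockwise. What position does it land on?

1437 = 35·40 + 37, so 1437 mod 40 = 37.
(24 + 37) mod 40 = 21.

21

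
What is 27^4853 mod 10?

7

Powers of 7 mod 10 repeat with period 4: 7, 9, 3, 1.
4853 leaves remainder 1 on division by 4, so 27^4853 ends in 7.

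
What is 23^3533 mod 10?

Last digits of 3^n: 3, 9, 7, 1 (period 4).
3533 mod 4 = 1, so the last digit matches 3^1 = 3.

3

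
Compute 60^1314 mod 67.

Successive squares of 60 mod 67: 60^1≡60, 60^2≡49, 60^4≡56, 60^8≡54, 60^16≡35, 60^32≡19, 60^64≡26, 60^128≡6, 60^256≡36, 60^512≡23, 60^1024≡60.
Since 1314 = 2 + 32 + 256 + 1024 in binary, 60^1314 ≡ 49·19·36·60 ≡ 22 (mod 67).

22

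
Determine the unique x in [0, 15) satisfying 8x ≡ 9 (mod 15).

3

The inverse of 8 mod 15 is 2 (since 8·2 = 16 ≡ 1).
Multiplying both sides by 2: x ≡ 2·9 = 18 ≡ 3 (mod 15).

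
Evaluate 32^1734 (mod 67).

14

By repeated squaring mod 67: 32^1≡32, 32^2≡19, 32^4≡26, 32^8≡6, 32^16≡36, 32^32≡23, 32^64≡60, 32^128≡49, 32^256≡56, 32^512≡54, 32^1024≡35.
Since 1734 = 2 + 4 + 64 + 128 + 512 + 1024 in binary, 32^1734 ≡ 19·26·60·49·54·35 ≡ 14 (mod 67).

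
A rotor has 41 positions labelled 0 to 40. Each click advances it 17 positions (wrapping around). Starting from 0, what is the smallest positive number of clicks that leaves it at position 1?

29

17·29 = 493 = 12·41 + 1, so 17⁻¹ ≡ 29 (mod 41).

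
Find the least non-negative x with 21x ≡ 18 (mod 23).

21⁻¹ ≡ 11 (mod 23) because 21·11 = 231 = 10·23 + 1.
So x ≡ 11·18 = 198 ≡ 14 (mod 23).
Check: 21·14 = 294 = 12·23 + 18.

14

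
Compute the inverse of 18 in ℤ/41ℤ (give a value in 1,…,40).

18·16 = 288 = 7·41 + 1, so 18⁻¹ ≡ 16 (mod 41).

16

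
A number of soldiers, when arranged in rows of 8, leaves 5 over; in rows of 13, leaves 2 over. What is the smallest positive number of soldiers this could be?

93

x ≡ 5 (mod 8) gives x ∈ {5, 13, 21, 29, 37, 45, 53, 61, …}.
The first of these with x mod 13 = 2 is 93.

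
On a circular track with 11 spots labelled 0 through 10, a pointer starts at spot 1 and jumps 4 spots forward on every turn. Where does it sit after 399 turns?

2

399·4 = 1596.
1596 − 145·11 = 1, so 1596 ≡ 1 (mod 11).
(1 + 1) mod 11 = 2.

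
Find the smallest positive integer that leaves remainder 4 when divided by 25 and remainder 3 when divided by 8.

x ≡ 3 (mod 8) gives x ∈ {3, 11, 19, 27, 35, 43, 51, 59, …}.
The first of these with x mod 25 = 4 is 179.

179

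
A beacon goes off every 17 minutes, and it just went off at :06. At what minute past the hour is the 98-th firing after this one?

98·17 = 1666.
Dividing 1666 by 60 gives quotient 27 and remainder 46.
(6 + 46) mod 60 = 52.

52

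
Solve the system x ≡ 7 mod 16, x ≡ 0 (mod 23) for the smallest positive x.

Since 23·7 ≡ 1 (mod 16), take x = 0 + 23·((7−0)·7 mod 16) = 0 + 23·1 = 23.
Check: 23 mod 16 = 7, 23 mod 23 = 0.

23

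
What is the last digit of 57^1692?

Last digits of 7^n: 7, 9, 3, 1 (period 4).
1692 mod 4 = 0, so the last digit matches 7^4 = 1.

1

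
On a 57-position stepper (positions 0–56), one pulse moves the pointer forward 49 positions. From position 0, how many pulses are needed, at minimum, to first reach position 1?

57 = 1·49 + 8
49 = 6·8 + 1
8 = 8·1 + 0
Back-substituting gives 49·7 ≡ 1 (mod 57).

7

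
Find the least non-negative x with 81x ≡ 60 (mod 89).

37

81⁻¹ ≡ 11 (mod 89) because 81·11 = 891 = 10·89 + 1.
Multiplying both sides by 11: x ≡ 11·60 = 660 ≡ 37 (mod 89).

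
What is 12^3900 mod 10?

6

The units digit of 12^n cycles with period 4: 2, 4, 8, 6, …
3900 leaves remainder 0 on division by 4, so 12^3900 ends in 6.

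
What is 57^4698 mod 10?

The units digit of 57^n cycles with period 4: 7, 9, 3, 1, …
4698 leaves remainder 2 on division by 4, so 57^4698 ends in 9.

9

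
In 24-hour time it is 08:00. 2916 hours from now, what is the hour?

2916 − 121·24 = 12, so 2916 ≡ 12 (mod 24).
(8 + 12) mod 24 = 20.

20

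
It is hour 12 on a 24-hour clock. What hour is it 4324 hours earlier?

8

4324 mod 24 = 4 (since 180·24 = 4320).
(12 − 4) mod 24 = 8.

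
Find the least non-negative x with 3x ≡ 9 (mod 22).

The inverse of 3 mod 22 is 15 (since 3·15 = 45 ≡ 1).
So x ≡ 15·9 = 135 ≡ 3 (mod 22).
Check: 3·3 = 9 = 0·22 + 9.

3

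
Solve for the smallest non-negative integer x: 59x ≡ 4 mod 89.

The inverse of 59 mod 89 is 86 (since 59·86 = 5074 ≡ 1).
Multiplying both sides by 86: x ≡ 86·4 = 344 ≡ 77 (mod 89).
Check: 59·77 = 4543 = 51·89 + 4.

77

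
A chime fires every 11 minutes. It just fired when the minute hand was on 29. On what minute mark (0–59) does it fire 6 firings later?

6·11 = 66.
66 = 1·60 + 6, so 66 mod 60 = 6.
(29 + 6) mod 60 = 35.

35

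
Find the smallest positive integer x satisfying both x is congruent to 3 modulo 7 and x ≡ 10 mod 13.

10

Since 13·6 ≡ 1 (mod 7), take x = 10 + 13·((3−10)·6 mod 7) = 10 + 13·0 = 10.
Check: 10 mod 7 = 3, 10 mod 13 = 10.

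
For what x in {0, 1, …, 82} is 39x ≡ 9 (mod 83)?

13

39⁻¹ ≡ 66 (mod 83) because 39·66 = 2574 = 31·83 + 1.
Multiplying both sides by 66: x ≡ 66·9 = 594 ≡ 13 (mod 83).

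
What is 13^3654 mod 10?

9

The units digit of 13^n cycles with period 4: 3, 9, 7, 1, …
3654 mod 4 = 2, so the last digit matches 3^2 = 9.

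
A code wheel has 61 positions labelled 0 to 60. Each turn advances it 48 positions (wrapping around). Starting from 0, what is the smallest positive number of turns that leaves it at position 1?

48·14 = 672 = 11·61 + 1, so 48⁻¹ ≡ 14 (mod 61).

14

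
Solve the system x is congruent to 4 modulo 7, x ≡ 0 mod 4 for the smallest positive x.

Since 4·2 ≡ 1 (mod 7), take x = 0 + 4·((4−0)·2 mod 7) = 0 + 4·1 = 4.
Check: 4 mod 7 = 4, 4 mod 4 = 0.

4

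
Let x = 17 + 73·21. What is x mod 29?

13

73·21 = 1533.
1533 = 52·29 + 25, so 1533 mod 29 = 25.
(17 + 25) mod 29 = 13.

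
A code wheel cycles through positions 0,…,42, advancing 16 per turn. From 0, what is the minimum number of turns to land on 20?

The inverse of 16 mod 43 is 35 (since 16·35 = 560 ≡ 1).
Multiplying both sides by 35: x ≡ 35·20 = 700 ≡ 12 (mod 43).

12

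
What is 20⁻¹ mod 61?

20·58 = 1160 = 19·61 + 1, so 20⁻¹ ≡ 58 (mod 61).

58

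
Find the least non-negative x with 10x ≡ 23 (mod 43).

10⁻¹ ≡ 13 (mod 43) because 10·13 = 130 = 3·43 + 1.
So x ≡ 13·23 = 299 ≡ 41 (mod 43).

41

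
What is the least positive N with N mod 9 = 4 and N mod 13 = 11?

76

x ≡ 4 (mod 9) gives x ∈ {4, 13, 22, 31, 40, 49, 58, 67, …}.
The first of these with x mod 13 = 11 is 76.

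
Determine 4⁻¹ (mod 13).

4·10 = 40 = 3·13 + 1, so 4⁻¹ ≡ 10 (mod 13).

10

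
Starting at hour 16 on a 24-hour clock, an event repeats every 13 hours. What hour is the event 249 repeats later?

249·13 = 3237.
3237 mod 24 = 21 (since 134·24 = 3216).
(16 + 21) mod 24 = 13.

13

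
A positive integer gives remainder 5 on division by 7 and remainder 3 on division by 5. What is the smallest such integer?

Since 5·3 ≡ 1 (mod 7), take x = 3 + 5·((5−3)·3 mod 7) = 3 + 5·6 = 33.
Check: 33 mod 7 = 5, 33 mod 5 = 3.

33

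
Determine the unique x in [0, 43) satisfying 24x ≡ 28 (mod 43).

24⁻¹ ≡ 9 (mod 43) because 24·9 = 216 = 5·43 + 1.
So x ≡ 9·28 = 252 ≡ 37 (mod 43).

37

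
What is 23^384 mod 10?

Last digits of 3^n: 3, 9, 7, 1 (period 4).
384 leaves remainder 0 on division by 4, so 23^384 ends in 1.

1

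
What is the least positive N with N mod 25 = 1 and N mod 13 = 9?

Since 13·2 ≡ 1 (mod 25), take x = 9 + 13·((1−9)·2 mod 25) = 9 + 13·9 = 126.
Check: 126 mod 25 = 1, 126 mod 13 = 9.

126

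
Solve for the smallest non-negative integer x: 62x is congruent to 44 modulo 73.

69

62⁻¹ ≡ 53 (mod 73) because 62·53 = 3286 = 45·73 + 1.
So x ≡ 53·44 = 2332 ≡ 69 (mod 73).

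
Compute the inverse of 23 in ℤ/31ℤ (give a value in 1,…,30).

27

23·27 = 621 = 20·31 + 1, so 23⁻¹ ≡ 27 (mod 31).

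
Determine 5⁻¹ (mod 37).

5·15 = 75 = 2·37 + 1, so 5⁻¹ ≡ 15 (mod 37).

15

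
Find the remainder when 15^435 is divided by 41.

Square-and-reduce mod 41: 15^1≡15, 15^2≡20, 15^4≡31, 15^8≡18, 15^16≡37, 15^32≡16, 15^64≡10, 15^128≡18, 15^256≡37.
435 = 1 + 2 + 16 + 32 + 128 + 256, so 15^435 ≡ 15·20·37·16·18·37 ≡ 3 (mod 41).

3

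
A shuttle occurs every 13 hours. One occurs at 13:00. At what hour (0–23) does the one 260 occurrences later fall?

260·13 = 3380.
3380 mod 24 = 20 (since 140·24 = 3360).
(13 + 20) mod 24 = 9.

9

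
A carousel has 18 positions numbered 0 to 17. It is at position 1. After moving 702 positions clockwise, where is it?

1

702 = 39·18 + 0, so 702 mod 18 = 0.
(1 + 0) mod 18 = 1.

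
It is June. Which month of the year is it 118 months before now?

118 − 9·12 = 10, so 118 ≡ 10 (mod 12).
June − 10 months → August.

August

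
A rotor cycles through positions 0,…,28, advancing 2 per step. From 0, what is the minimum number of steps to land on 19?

24

The inverse of 2 mod 29 is 15 (since 2·15 = 30 ≡ 1).
Multiplying both sides by 15: x ≡ 15·19 = 285 ≡ 24 (mod 29).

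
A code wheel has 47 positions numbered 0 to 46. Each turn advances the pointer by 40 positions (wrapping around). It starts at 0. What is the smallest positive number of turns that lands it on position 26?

40⁻¹ ≡ 20 (mod 47) because 40·20 = 800 = 17·47 + 1.
Multiplying both sides by 20: x ≡ 20·26 = 520 ≡ 3 (mod 47).

3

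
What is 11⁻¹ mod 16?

11·3 = 33 = 2·16 + 1, so 11⁻¹ ≡ 3 (mod 16).

3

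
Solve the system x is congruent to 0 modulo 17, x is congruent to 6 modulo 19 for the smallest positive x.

272

x ≡ 0 (mod 17) gives x ∈ {0, 17, 34, 51, 68, 85, 102, 119, …}.
The first of these with x mod 19 = 6 is 272.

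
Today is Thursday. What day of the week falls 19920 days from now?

19920 − 2845·7 = 5, so 19920 ≡ 5 (mod 7).
Thursday + 5 days → Tuesday.

Tuesday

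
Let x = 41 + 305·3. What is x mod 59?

12

305·3 = 915.
915 mod 59 = 30 (since 15·59 = 885).
(41 + 30) mod 59 = 12.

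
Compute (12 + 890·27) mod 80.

42

890·27 = 24030.
Dividing 24030 by 80 gives quotient 300 and remainder 30.
(12 + 30) mod 80 = 42.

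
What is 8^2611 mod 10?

2

The units digit of 8^n cycles with period 4: 8, 4, 2, 6, …
2611 mod 4 = 3, so the last digit matches 8^3 = 2.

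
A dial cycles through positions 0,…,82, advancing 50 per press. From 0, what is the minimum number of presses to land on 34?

50⁻¹ ≡ 5 (mod 83) because 50·5 = 250 = 3·83 + 1.
Multiplying both sides by 5: x ≡ 5·34 = 170 ≡ 4 (mod 83).

4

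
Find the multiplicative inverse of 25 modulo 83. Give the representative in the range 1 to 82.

25·10 = 250 = 3·83 + 1, so 25⁻¹ ≡ 10 (mod 83).

10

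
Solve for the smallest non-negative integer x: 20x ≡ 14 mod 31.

The inverse of 20 mod 31 is 14 (since 20·14 = 280 ≡ 1).
So x ≡ 14·14 = 196 ≡ 10 (mod 31).
Check: 20·10 = 200 = 6·31 + 14.

10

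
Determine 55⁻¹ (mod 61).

10

61 = 1·55 + 6
55 = 9·6 + 1
6 = 6·1 + 0
Back-substituting gives 55·10 ≡ 1 (mod 61).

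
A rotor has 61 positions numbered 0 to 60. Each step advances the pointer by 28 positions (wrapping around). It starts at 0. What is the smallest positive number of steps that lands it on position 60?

37

28⁻¹ ≡ 24 (mod 61) because 28·24 = 672 = 11·61 + 1.
So x ≡ 24·60 = 1440 ≡ 37 (mod 61).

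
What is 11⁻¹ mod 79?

79 = 7·11 + 2
11 = 5·2 + 1
2 = 2·1 + 0
Back-substituting gives 11·36 ≡ 1 (mod 79).

36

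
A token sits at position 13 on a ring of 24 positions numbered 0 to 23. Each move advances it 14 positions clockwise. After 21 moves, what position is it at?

21·14 = 294.
294 mod 24 = 6 (since 12·24 = 288).
(13 + 6) mod 24 = 19.

19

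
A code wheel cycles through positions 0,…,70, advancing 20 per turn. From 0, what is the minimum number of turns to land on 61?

35

The inverse of 20 mod 71 is 32 (since 20·32 = 640 ≡ 1).
Multiplying both sides by 32: x ≡ 32·61 = 1952 ≡ 35 (mod 71).
Check: 20·35 = 700 = 9·71 + 61.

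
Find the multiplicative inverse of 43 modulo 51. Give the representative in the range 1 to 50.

51 = 1·43 + 8
43 = 5·8 + 3
8 = 2·3 + 2
3 = 1·2 + 1
2 = 2·1 + 0
Back-substituting gives 43·19 ≡ 1 (mod 51).

19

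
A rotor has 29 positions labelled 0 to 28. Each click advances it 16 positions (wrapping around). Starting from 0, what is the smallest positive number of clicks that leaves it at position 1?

20

29 = 1·16 + 13
16 = 1·13 + 3
13 = 4·3 + 1
3 = 3·1 + 0
Back-substituting gives 16·20 ≡ 1 (mod 29).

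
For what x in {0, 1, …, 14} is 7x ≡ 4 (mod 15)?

7

The inverse of 7 mod 15 is 13 (since 7·13 = 91 ≡ 1).
So x ≡ 13·4 = 52 ≡ 7 (mod 15).
Check: 7·7 = 49 = 3·15 + 4.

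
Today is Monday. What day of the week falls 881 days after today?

Sunday

881 = 125·7 + 6, so 881 mod 7 = 6.
Monday + 6 days → Sunday.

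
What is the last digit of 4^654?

Powers of 4 mod 10 repeat with period 2: 4, 6.
654 mod 2 = 0, so the last digit matches 4^2 = 6.

6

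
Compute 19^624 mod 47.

3

Square-and-reduce mod 47: 19^1≡19, 19^2≡32, 19^4≡37, 19^8≡6, 19^16≡36, 19^32≡27, 19^64≡24, 19^128≡12, 19^256≡3, 19^512≡9.
Since 624 = 16 + 32 + 64 + 512 in binary, 19^624 ≡ 36·27·24·9 ≡ 3 (mod 47).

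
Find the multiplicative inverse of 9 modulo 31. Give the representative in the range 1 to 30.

31 = 3·9 + 4
9 = 2·4 + 1
4 = 4·1 + 0
Back-substituting gives 9·7 ≡ 1 (mod 31).

7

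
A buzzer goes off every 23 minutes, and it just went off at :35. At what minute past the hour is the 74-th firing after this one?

74·23 = 1702.
1702 = 28·60 + 22, so 1702 mod 60 = 22.
(35 + 22) mod 60 = 57.

57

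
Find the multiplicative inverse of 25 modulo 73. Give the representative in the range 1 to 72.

73 = 2·25 + 23
25 = 1·23 + 2
23 = 11·2 + 1
2 = 2·1 + 0
Back-substituting gives 25·38 ≡ 1 (mod 73).

38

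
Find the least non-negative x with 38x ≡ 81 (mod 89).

38⁻¹ ≡ 82 (mod 89) because 38·82 = 3116 = 35·89 + 1.
So x ≡ 82·81 = 6642 ≡ 56 (mod 89).

56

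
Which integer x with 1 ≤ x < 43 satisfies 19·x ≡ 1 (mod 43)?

34

43 = 2·19 + 5
19 = 3·5 + 4
5 = 1·4 + 1
4 = 4·1 + 0
Back-substituting gives 19·34 ≡ 1 (mod 43).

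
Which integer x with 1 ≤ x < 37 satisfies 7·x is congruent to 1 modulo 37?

7·16 = 112 = 3·37 + 1, so 7⁻¹ ≡ 16 (mod 37).

16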